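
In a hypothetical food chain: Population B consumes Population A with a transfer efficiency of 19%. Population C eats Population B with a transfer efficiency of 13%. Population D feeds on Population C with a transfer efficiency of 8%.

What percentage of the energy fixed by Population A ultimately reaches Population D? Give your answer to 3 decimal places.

Product of link efficiencies: 0.19 × 0.13 × 0.08 = 0.001976
As a percentage: 0.001976 × 100 = 0.198%

0.198%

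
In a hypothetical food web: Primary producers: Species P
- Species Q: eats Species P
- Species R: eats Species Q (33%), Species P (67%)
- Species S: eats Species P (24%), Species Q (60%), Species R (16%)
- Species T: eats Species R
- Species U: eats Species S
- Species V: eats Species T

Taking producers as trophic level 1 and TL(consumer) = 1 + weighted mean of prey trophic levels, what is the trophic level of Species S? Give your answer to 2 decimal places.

2.81

Species Q: 1 + 1 = 2
Species R: 1 + (0.33×2 + 0.67×1) = 2.33
Species S: 1 + (0.24×1 + 0.6×2 + 0.16×2.33) = 2.8128
Species T: 1 + 2.33 = 3.33
Species U: 1 + 2.8128 = 3.8128
Species V: 1 + 3.33 = 4.33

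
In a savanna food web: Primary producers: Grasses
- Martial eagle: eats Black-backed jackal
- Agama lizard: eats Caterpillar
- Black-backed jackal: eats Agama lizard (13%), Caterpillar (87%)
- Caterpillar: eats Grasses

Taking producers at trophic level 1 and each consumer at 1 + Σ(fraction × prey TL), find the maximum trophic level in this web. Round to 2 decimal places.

4.13

Caterpillar: 1 + 1 = 2
Agama lizard: 1 + 2 = 3
Black-backed jackal: 1 + (0.13×3 + 0.87×2) = 3.13
Martial eagle: 1 + 3.13 = 4.13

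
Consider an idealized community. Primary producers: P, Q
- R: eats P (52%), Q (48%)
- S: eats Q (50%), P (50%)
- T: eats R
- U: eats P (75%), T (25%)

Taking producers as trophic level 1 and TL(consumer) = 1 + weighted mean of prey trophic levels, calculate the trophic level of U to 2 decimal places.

R: 1 + (0.52×1 + 0.48×1) = 2
S: 1 + (0.5×1 + 0.5×1) = 2
T: 1 + 2 = 3
U: 1 + (0.75×1 + 0.25×3) = 2.5

2.50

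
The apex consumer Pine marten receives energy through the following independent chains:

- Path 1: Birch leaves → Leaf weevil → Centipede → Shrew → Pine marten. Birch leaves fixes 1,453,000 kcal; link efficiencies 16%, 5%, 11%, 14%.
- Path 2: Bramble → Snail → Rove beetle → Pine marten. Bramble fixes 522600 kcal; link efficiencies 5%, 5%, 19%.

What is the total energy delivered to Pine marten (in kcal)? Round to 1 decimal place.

Path 1: 1453000 × 0.16 × 0.05 × 0.11 × 0.14 = 179.0096 kcal
Path 2: 522600 × 0.05 × 0.05 × 0.19 = 248.235 kcal
Total at Pine marten: 179.0096 + 248.235 = 427.2446 kcal

427.2 kcal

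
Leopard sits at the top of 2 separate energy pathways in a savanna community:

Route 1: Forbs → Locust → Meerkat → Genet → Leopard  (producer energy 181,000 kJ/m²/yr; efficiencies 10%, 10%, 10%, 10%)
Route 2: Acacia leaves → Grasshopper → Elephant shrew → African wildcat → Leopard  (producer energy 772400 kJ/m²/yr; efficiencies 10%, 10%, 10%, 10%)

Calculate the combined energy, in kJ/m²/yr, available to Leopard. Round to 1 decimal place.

95.3 kJ/m²/yr

Route 1: 181000 × 0.1 × 0.1 × 0.1 × 0.1 = 18.1 kJ/m²/yr
Route 2: 772400 × 0.1 × 0.1 × 0.1 × 0.1 = 77.24 kJ/m²/yr
Total at Leopard: 18.1 + 77.24 = 95.34 kJ/m²/yr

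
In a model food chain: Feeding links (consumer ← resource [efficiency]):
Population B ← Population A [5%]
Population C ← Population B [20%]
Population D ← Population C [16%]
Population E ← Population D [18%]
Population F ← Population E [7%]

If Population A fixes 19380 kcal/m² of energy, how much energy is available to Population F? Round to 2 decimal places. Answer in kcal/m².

0.39 kcal/m²

Population B: 19380 × 0.05 = 969 kcal/m²
Population C: 969 × 0.2 = 193.8 kcal/m²
Population D: 193.8 × 0.16 = 31.008 kcal/m²
Population E: 31.008 × 0.18 = 5.58144 kcal/m²
Population F: 5.58144 × 0.07 = 0.3907008 kcal/m²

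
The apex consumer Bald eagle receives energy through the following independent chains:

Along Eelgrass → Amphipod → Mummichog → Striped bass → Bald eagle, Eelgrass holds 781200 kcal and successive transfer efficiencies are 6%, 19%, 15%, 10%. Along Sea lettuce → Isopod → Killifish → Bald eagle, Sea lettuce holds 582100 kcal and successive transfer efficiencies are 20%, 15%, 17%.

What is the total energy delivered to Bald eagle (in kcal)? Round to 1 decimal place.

3102.3 kcal

Via Eelgrass: 781200 × 0.06 × 0.19 × 0.15 × 0.1 = 133.5852 kcal
Via Sea lettuce: 582100 × 0.2 × 0.15 × 0.17 = 2968.71 kcal
Total at Bald eagle: 133.5852 + 2968.71 = 3102.2952 kcal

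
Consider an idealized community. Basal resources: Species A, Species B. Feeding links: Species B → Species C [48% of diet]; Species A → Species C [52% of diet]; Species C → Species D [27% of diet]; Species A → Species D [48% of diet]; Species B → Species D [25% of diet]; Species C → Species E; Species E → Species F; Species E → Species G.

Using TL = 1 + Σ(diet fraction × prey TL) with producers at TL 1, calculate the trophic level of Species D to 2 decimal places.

Species C: 1 + (0.48×1 + 0.52×1) = 2
Species D: 1 + (0.27×2 + 0.48×1 + 0.25×1) = 2.27
Species E: 1 + 2 = 3
Species F: 1 + 3 = 4
Species G: 1 + 3 = 4

2.27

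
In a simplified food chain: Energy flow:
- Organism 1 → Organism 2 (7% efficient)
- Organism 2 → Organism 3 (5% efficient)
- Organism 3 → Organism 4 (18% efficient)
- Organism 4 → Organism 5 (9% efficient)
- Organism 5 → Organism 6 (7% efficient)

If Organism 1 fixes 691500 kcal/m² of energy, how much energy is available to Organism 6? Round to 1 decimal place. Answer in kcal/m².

2.7 kcal/m²

Organism 2: 691500 × 0.07 = 48405 kcal/m²
Organism 3: 48405 × 0.05 = 2420.25 kcal/m²
Organism 4: 2420.25 × 0.18 = 435.645 kcal/m²
Organism 5: 435.645 × 0.09 = 39.20805 kcal/m²
Organism 6: 39.20805 × 0.07 = 2.7445635 kcal/m²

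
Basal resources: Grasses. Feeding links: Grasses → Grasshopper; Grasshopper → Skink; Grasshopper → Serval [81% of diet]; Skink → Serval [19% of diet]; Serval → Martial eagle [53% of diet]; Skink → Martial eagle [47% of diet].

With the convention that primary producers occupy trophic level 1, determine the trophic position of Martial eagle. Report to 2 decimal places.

4.10

Grasshopper: 1 + 1 = 2
Skink: 1 + 2 = 3
Serval: 1 + (0.81×2 + 0.19×3) = 3.19
Martial eagle: 1 + (0.53×3.19 + 0.47×3) = 4.1007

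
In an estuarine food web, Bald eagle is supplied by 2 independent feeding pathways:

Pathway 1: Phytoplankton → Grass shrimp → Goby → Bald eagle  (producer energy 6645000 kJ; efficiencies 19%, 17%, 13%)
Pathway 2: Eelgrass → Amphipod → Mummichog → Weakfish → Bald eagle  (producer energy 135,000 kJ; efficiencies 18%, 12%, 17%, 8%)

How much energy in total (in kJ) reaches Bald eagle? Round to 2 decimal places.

Pathway 1: 6645000 × 0.19 × 0.17 × 0.13 = 27902.355 kJ
Pathway 2: 135000 × 0.18 × 0.12 × 0.17 × 0.08 = 39.6576 kJ
Total at Bald eagle: 27902.355 + 39.6576 = 27942.0126 kJ

27942.01 kJ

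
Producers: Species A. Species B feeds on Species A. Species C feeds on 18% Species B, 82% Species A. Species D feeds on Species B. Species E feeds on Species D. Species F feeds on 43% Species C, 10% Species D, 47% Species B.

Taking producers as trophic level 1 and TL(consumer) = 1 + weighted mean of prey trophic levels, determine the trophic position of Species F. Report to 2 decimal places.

Species B: 1 + 1 = 2
Species C: 1 + (0.18×2 + 0.82×1) = 2.18
Species D: 1 + 2 = 3
Species E: 1 + 3 = 4
Species F: 1 + (0.43×2.18 + 0.1×3 + 0.47×2) = 3.1774

3.18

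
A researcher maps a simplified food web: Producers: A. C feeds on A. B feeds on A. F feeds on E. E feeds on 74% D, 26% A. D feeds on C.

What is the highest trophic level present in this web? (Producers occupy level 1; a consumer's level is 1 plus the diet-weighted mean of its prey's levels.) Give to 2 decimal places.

B: 1 + 1 = 2
C: 1 + 1 = 2
D: 1 + 2 = 3
E: 1 + (0.74×3 + 0.26×1) = 3.48
F: 1 + 3.48 = 4.48

4.48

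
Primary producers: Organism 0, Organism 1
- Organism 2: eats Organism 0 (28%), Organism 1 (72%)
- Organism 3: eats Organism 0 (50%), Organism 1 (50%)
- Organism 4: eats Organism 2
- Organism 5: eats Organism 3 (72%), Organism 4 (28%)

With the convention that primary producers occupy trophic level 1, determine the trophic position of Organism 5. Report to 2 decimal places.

3.28

Organism 2: 1 + (0.28×1 + 0.72×1) = 2
Organism 3: 1 + (0.5×1 + 0.5×1) = 2
Organism 4: 1 + 2 = 3
Organism 5: 1 + (0.72×2 + 0.28×3) = 3.28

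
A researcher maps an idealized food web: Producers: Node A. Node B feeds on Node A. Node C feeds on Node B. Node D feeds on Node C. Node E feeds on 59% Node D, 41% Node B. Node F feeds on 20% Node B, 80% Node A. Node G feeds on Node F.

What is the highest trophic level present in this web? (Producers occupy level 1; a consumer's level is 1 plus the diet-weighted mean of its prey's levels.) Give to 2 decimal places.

4.18

Node B: 1 + 1 = 2
Node C: 1 + 2 = 3
Node D: 1 + 3 = 4
Node E: 1 + (0.59×4 + 0.41×2) = 4.18
Node F: 1 + (0.2×2 + 0.8×1) = 2.2
Node G: 1 + 2.2 = 3.2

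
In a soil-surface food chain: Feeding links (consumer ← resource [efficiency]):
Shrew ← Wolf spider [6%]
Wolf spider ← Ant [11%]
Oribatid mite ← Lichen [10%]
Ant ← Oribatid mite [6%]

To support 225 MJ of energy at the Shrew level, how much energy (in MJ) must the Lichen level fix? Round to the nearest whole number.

Cumulative transfer efficiency: 0.1 × 0.06 × 0.11 × 0.06 = 0.0000396
Lichen energy = 225 / 0.0000396 = 5681818 MJ

5681818 MJ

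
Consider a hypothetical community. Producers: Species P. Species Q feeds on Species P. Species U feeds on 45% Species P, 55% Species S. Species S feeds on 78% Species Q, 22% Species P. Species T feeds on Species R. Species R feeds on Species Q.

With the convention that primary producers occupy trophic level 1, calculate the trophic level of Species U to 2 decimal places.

2.98

Species Q: 1 + 1 = 2
Species R: 1 + 2 = 3
Species S: 1 + (0.78×2 + 0.22×1) = 2.78
Species T: 1 + 3 = 4
Species U: 1 + (0.45×1 + 0.55×2.78) = 2.979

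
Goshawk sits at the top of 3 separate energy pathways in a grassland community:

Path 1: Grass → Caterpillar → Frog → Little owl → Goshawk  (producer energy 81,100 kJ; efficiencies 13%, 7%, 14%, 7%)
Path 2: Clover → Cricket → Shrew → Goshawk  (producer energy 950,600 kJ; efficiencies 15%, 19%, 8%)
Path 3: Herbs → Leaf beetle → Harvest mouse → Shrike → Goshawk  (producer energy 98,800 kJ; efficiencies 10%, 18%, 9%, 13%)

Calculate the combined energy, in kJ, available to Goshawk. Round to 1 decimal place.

2195.4 kJ

Path 1: 81100 × 0.13 × 0.07 × 0.14 × 0.07 = 7.232498 kJ
Path 2: 950600 × 0.15 × 0.19 × 0.08 = 2167.368 kJ
Path 3: 98800 × 0.1 × 0.18 × 0.09 × 0.13 = 20.80728 kJ
Total at Goshawk: 7.232498 + 2167.368 + 20.80728 = 2195.407778 kJ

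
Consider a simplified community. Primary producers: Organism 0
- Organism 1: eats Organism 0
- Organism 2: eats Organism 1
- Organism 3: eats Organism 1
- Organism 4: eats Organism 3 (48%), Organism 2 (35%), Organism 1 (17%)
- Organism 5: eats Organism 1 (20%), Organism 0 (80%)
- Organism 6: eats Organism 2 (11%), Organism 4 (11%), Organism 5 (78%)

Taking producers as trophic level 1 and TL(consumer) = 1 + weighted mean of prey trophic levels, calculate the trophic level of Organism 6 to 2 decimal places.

3.47

Organism 1: 1 + 1 = 2
Organism 2: 1 + 2 = 3
Organism 3: 1 + 2 = 3
Organism 4: 1 + (0.48×3 + 0.35×3 + 0.17×2) = 3.83
Organism 5: 1 + (0.2×2 + 0.8×1) = 2.2
Organism 6: 1 + (0.11×3 + 0.11×3.83 + 0.78×2.2) = 3.4673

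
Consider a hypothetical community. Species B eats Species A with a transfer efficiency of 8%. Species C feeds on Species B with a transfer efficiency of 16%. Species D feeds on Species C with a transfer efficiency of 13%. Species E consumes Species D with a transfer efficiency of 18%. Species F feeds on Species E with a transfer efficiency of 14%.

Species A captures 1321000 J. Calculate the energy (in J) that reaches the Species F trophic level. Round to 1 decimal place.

55.4 J

Species B: 1321000 × 0.08 = 105680 J
Species C: 105680 × 0.16 = 16908.8 J
Species D: 16908.8 × 0.13 = 2198.144 J
Species E: 2198.144 × 0.18 = 395.66592 J
Species F: 395.66592 × 0.14 = 55.3932288 J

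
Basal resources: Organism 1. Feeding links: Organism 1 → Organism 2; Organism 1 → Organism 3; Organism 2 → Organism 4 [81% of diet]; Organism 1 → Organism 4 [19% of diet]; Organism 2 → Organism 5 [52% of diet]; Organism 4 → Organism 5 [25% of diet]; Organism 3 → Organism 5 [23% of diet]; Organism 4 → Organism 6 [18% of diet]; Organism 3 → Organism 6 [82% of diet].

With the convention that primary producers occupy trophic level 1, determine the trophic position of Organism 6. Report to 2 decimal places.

3.15

Organism 2: 1 + 1 = 2
Organism 3: 1 + 1 = 2
Organism 4: 1 + (0.81×2 + 0.19×1) = 2.81
Organism 5: 1 + (0.52×2 + 0.25×2.81 + 0.23×2) = 3.2025
Organism 6: 1 + (0.18×2.81 + 0.82×2) = 3.1458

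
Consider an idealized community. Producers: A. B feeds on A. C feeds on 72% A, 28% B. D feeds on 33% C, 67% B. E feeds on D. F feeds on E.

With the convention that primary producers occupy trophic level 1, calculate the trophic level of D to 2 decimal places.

3.09

B: 1 + 1 = 2
C: 1 + (0.72×1 + 0.28×2) = 2.28
D: 1 + (0.33×2.28 + 0.67×2) = 3.0924
E: 1 + 3.0924 = 4.0924
F: 1 + 4.0924 = 5.0924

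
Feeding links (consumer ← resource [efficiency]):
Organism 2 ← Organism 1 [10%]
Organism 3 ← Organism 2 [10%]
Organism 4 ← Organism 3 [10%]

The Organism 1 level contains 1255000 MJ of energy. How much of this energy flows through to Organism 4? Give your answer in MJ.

Organism 2: 1255000 × 0.1 = 125500 MJ
Organism 3: 125500 × 0.1 = 12550 MJ
Organism 4: 12550 × 0.1 = 1255 MJ

1255 MJ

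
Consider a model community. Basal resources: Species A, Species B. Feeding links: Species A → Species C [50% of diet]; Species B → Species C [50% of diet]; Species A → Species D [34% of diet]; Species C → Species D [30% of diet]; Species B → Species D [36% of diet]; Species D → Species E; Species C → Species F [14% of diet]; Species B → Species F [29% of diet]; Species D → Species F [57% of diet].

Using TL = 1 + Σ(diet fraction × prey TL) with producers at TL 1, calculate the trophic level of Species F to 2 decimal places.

Species C: 1 + (0.5×1 + 0.5×1) = 2
Species D: 1 + (0.34×1 + 0.3×2 + 0.36×1) = 2.3
Species E: 1 + 2.3 = 3.3
Species F: 1 + (0.14×2 + 0.29×1 + 0.57×2.3) = 2.881

2.88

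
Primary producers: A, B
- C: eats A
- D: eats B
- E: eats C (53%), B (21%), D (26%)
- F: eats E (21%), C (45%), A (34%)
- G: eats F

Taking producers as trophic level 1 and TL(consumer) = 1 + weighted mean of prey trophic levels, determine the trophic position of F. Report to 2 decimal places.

C: 1 + 1 = 2
D: 1 + 1 = 2
E: 1 + (0.53×2 + 0.21×1 + 0.26×2) = 2.79
F: 1 + (0.21×2.79 + 0.45×2 + 0.34×1) = 2.8259
G: 1 + 2.8259 = 3.8259

2.83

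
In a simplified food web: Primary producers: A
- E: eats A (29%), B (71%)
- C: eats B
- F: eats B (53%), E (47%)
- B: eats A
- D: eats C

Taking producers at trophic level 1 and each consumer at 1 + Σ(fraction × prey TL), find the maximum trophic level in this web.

B: 1 + 1 = 2
C: 1 + 2 = 3
D: 1 + 3 = 4
E: 1 + (0.29×1 + 0.71×2) = 2.71
F: 1 + (0.53×2 + 0.47×2.71) = 3.3337

4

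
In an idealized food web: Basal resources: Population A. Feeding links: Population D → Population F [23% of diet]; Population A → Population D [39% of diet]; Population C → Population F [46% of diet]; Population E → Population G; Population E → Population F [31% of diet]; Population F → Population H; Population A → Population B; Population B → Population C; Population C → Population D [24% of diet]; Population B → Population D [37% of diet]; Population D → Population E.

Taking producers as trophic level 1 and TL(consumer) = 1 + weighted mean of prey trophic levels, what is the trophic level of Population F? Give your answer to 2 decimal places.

Population B: 1 + 1 = 2
Population C: 1 + 2 = 3
Population D: 1 + (0.24×3 + 0.39×1 + 0.37×2) = 2.85
Population E: 1 + 2.85 = 3.85
Population F: 1 + (0.31×3.85 + 0.46×3 + 0.23×2.85) = 4.229
Population G: 1 + 3.85 = 4.85
Population H: 1 + 4.229 = 5.229

4.23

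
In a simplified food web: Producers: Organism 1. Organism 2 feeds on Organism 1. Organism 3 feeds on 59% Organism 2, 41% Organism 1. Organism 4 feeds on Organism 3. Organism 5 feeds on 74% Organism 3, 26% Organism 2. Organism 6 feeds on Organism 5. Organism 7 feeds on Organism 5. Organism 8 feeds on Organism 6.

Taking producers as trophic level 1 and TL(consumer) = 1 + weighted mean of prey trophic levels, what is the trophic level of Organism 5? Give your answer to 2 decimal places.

Organism 2: 1 + 1 = 2
Organism 3: 1 + (0.59×2 + 0.41×1) = 2.59
Organism 4: 1 + 2.59 = 3.59
Organism 5: 1 + (0.74×2.59 + 0.26×2) = 3.4366
Organism 6: 1 + 3.4366 = 4.4366
Organism 7: 1 + 3.4366 = 4.4366
Organism 8: 1 + 4.4366 = 5.4366

3.44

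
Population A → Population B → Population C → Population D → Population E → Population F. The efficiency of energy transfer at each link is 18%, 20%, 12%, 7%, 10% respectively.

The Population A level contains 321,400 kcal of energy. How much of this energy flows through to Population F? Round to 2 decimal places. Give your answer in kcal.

Population B: 321400 × 0.18 = 57852 kcal
Population C: 57852 × 0.2 = 11570.4 kcal
Population D: 11570.4 × 0.12 = 1388.448 kcal
Population E: 1388.448 × 0.07 = 97.19136 kcal
Population F: 97.19136 × 0.1 = 9.719136 kcal

9.72 kcal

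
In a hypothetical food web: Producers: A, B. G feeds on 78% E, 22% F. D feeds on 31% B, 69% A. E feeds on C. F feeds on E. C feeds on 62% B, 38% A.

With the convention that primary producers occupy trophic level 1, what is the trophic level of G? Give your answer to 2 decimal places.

4.22

C: 1 + (0.62×1 + 0.38×1) = 2
D: 1 + (0.31×1 + 0.69×1) = 2
E: 1 + 2 = 3
F: 1 + 3 = 4
G: 1 + (0.78×3 + 0.22×4) = 4.22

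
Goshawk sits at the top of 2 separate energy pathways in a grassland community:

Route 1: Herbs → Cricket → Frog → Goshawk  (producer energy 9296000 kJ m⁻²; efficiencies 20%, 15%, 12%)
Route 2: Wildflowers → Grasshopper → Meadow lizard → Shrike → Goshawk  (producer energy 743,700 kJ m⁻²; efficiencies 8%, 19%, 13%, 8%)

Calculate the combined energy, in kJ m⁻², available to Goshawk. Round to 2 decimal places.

33583.16 kJ m⁻²

Route 1: 9296000 × 0.2 × 0.15 × 0.12 = 33465.6 kJ m⁻²
Route 2: 743700 × 0.08 × 0.19 × 0.13 × 0.08 = 117.564096 kJ m⁻²
Total at Goshawk: 33465.6 + 117.564096 = 33583.164096 kJ m⁻²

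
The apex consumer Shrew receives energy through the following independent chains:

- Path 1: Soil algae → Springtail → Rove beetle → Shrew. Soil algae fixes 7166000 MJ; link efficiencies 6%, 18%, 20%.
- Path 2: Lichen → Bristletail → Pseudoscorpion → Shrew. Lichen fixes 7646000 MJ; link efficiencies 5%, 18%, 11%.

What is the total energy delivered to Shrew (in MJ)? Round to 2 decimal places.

23048.10 MJ

Path 1: 7166000 × 0.06 × 0.18 × 0.2 = 15478.56 MJ
Path 2: 7646000 × 0.05 × 0.18 × 0.11 = 7569.54 MJ
Total at Shrew: 15478.56 + 7569.54 = 23048.1 MJ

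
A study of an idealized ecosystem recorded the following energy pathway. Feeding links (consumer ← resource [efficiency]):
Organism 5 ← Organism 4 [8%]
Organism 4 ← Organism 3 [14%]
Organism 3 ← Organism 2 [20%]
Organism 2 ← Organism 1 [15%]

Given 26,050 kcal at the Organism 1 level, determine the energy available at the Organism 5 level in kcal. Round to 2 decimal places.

8.75 kcal

Organism 2: 26050 × 0.15 = 3907.5 kcal
Organism 3: 3907.5 × 0.2 = 781.5 kcal
Organism 4: 781.5 × 0.14 = 109.41 kcal
Organism 5: 109.41 × 0.08 = 8.7528 kcal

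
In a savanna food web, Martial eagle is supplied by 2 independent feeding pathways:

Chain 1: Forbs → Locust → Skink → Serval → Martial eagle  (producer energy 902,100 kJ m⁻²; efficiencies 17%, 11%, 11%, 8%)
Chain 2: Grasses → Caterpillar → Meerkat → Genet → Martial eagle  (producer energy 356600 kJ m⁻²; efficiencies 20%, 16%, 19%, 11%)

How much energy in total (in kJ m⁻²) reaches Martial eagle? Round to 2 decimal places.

386.94 kJ m⁻²

Chain 1: 902100 × 0.17 × 0.11 × 0.11 × 0.08 = 148.449576 kJ m⁻²
Chain 2: 356600 × 0.2 × 0.16 × 0.19 × 0.11 = 238.49408 kJ m⁻²
Total at Martial eagle: 148.449576 + 238.49408 = 386.943656 kJ m⁻²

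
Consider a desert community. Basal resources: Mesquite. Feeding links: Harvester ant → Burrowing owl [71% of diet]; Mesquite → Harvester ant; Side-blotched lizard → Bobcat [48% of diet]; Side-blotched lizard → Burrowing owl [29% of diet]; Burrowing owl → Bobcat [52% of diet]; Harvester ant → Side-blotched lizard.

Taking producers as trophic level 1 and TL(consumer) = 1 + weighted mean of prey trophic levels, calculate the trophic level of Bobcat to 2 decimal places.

4.15

Harvester ant: 1 + 1 = 2
Side-blotched lizard: 1 + 2 = 3
Burrowing owl: 1 + (0.29×3 + 0.71×2) = 3.29
Bobcat: 1 + (0.52×3.29 + 0.48×3) = 4.1508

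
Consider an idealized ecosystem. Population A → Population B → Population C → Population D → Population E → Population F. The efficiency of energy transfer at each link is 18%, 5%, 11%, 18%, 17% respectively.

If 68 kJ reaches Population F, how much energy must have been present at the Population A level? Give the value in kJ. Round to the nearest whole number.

2244669 kJ

Cumulative transfer efficiency: 0.18 × 0.05 × 0.11 × 0.18 × 0.17 = 0.000030294
Population A energy = 68 / 0.000030294 = 2244669 kJ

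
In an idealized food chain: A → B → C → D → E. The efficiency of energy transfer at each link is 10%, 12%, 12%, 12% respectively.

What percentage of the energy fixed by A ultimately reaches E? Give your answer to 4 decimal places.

0.0173%

Product of link efficiencies: 0.1 × 0.12 × 0.12 × 0.12 = 0.0001728
As a percentage: 0.0001728 × 100 = 0.0173%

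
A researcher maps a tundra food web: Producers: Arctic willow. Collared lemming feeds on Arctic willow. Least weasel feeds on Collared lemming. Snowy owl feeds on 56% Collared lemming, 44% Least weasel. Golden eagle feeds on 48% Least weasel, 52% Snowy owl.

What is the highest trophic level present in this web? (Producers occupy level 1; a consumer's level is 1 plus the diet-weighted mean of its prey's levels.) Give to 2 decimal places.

Collared lemming: 1 + 1 = 2
Least weasel: 1 + 2 = 3
Snowy owl: 1 + (0.56×2 + 0.44×3) = 3.44
Golden eagle: 1 + (0.48×3 + 0.52×3.44) = 4.2288

4.23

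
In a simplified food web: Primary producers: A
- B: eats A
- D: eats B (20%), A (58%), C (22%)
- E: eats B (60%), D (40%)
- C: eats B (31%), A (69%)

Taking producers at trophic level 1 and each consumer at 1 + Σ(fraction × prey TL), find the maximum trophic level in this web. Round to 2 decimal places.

B: 1 + 1 = 2
C: 1 + (0.31×2 + 0.69×1) = 2.31
D: 1 + (0.2×2 + 0.58×1 + 0.22×2.31) = 2.4882
E: 1 + (0.6×2 + 0.4×2.4882) = 3.19528

3.20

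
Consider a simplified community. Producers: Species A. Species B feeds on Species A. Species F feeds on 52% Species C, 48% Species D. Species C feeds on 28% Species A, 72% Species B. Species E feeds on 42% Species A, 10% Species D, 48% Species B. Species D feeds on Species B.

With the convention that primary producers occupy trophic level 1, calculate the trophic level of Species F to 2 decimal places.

3.85

Species B: 1 + 1 = 2
Species C: 1 + (0.28×1 + 0.72×2) = 2.72
Species D: 1 + 2 = 3
Species E: 1 + (0.42×1 + 0.1×3 + 0.48×2) = 2.68
Species F: 1 + (0.52×2.72 + 0.48×3) = 3.8544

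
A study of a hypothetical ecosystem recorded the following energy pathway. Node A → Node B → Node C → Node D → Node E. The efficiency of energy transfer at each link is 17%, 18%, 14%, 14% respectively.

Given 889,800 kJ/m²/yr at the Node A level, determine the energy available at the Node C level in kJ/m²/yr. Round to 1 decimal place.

Node B: 889800 × 0.17 = 151266 kJ/m²/yr
Node C: 151266 × 0.18 = 27227.88 kJ/m²/yr

27227.9 kJ/m²/yr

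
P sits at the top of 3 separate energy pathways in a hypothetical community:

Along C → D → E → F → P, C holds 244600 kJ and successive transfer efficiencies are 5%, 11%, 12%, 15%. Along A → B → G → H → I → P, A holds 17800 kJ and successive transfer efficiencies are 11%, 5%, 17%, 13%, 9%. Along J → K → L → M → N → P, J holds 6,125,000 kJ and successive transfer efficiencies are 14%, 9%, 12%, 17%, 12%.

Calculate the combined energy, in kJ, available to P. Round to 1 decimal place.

Via C: 244600 × 0.05 × 0.11 × 0.12 × 0.15 = 24.2154 kJ
Via A: 17800 × 0.11 × 0.05 × 0.17 × 0.13 × 0.09 = 0.1947231 kJ
Via J: 6125000 × 0.14 × 0.09 × 0.12 × 0.17 × 0.12 = 188.9244 kJ
Total at P: 24.2154 + 0.1947231 + 188.9244 = 213.3345231 kJ

213.3 kJ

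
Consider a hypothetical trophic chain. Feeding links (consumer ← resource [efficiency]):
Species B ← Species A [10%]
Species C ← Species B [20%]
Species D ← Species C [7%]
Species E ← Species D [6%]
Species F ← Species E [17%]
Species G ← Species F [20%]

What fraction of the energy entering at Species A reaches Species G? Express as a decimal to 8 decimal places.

0.00000286

Product of link efficiencies: 0.1 × 0.2 × 0.07 × 0.06 × 0.17 × 0.2 = 0.000002856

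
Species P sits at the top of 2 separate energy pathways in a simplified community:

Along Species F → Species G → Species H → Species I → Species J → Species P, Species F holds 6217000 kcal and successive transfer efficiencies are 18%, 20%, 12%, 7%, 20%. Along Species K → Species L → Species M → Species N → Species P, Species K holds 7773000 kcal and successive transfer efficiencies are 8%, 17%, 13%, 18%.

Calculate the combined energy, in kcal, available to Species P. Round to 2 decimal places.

2849.68 kcal

Via Species F: 6217000 × 0.18 × 0.2 × 0.12 × 0.07 × 0.2 = 376.00416 kcal
Via Species K: 7773000 × 0.08 × 0.17 × 0.13 × 0.18 = 2473.67952 kcal
Total at Species P: 376.00416 + 2473.67952 = 2849.68368 kcal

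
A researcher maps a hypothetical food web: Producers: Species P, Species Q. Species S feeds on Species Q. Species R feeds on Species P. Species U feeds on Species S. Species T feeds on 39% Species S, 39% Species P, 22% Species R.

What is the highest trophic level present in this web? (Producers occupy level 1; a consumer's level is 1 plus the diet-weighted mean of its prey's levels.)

3

Species R: 1 + 1 = 2
Species S: 1 + 1 = 2
Species T: 1 + (0.39×2 + 0.39×1 + 0.22×2) = 2.61
Species U: 1 + 2 = 3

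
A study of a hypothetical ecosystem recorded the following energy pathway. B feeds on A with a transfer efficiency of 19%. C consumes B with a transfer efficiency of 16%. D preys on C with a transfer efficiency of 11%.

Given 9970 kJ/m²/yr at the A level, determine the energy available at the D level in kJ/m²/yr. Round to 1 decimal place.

33.3 kJ/m²/yr

B: 9970 × 0.19 = 1894.3 kJ/m²/yr
C: 1894.3 × 0.16 = 303.088 kJ/m²/yr
D: 303.088 × 0.11 = 33.33968 kJ/m²/yr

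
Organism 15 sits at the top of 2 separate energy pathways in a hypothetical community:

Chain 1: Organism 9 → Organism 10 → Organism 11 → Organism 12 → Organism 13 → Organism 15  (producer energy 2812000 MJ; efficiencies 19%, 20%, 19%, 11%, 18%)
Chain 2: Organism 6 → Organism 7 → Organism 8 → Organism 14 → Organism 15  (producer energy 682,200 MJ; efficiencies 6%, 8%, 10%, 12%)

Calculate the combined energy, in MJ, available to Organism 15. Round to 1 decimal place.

441.3 MJ

Chain 1: 2812000 × 0.19 × 0.2 × 0.19 × 0.11 × 0.18 = 401.992272 MJ
Chain 2: 682200 × 0.06 × 0.08 × 0.1 × 0.12 = 39.29472 MJ
Total at Organism 15: 401.992272 + 39.29472 = 441.286992 MJ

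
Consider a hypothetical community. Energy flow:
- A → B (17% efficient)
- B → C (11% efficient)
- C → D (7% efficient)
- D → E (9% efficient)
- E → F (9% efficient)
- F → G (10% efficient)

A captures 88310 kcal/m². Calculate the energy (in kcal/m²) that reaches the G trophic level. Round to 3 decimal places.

0.094 kcal/m²

B: 88310 × 0.17 = 15012.7 kcal/m²
C: 15012.7 × 0.11 = 1651.397 kcal/m²
D: 1651.397 × 0.07 = 115.59779 kcal/m²
E: 115.59779 × 0.09 = 10.4038011 kcal/m²
F: 10.4038011 × 0.09 = 0.936342099 kcal/m²
G: 0.936342099 × 0.1 = 0.0936342099 kcal/m²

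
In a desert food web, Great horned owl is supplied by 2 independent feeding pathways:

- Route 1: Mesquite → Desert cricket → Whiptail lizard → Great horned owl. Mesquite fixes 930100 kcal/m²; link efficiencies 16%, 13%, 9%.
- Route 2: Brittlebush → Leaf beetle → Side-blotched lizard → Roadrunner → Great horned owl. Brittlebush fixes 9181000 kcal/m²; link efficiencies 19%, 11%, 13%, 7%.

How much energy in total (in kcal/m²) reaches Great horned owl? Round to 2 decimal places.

Route 1: 930100 × 0.16 × 0.13 × 0.09 = 1741.1472 kcal/m²
Route 2: 9181000 × 0.19 × 0.11 × 0.13 × 0.07 = 1746.13439 kcal/m²
Total at Great horned owl: 1741.1472 + 1746.13439 = 3487.28159 kcal/m²

3487.28 kcal/m²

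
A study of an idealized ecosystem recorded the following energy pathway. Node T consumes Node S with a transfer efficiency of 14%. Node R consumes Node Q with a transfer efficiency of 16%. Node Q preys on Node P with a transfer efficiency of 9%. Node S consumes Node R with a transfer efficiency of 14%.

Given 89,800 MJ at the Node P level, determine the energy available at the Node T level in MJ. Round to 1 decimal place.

25.3 MJ

Node Q: 89800 × 0.09 = 8082 MJ
Node R: 8082 × 0.16 = 1293.12 MJ
Node S: 1293.12 × 0.14 = 181.0368 MJ
Node T: 181.0368 × 0.14 = 25.345152 MJ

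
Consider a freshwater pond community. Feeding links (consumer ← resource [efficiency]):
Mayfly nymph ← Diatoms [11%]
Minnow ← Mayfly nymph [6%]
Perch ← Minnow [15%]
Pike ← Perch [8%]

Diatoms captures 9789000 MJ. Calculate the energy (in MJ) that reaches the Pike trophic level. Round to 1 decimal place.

Mayfly nymph: 9789000 × 0.11 = 1076790 MJ
Minnow: 1076790 × 0.06 = 64607.4 MJ
Perch: 64607.4 × 0.15 = 9691.11 MJ
Pike: 9691.11 × 0.08 = 775.2888 MJ

775.3 MJ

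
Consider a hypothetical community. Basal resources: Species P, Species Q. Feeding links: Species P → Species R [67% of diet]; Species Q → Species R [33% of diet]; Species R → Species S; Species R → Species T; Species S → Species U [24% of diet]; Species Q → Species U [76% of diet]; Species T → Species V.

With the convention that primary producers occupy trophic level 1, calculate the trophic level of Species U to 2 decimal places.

2.48

Species R: 1 + (0.67×1 + 0.33×1) = 2
Species S: 1 + 2 = 3
Species T: 1 + 2 = 3
Species U: 1 + (0.24×3 + 0.76×1) = 2.48
Species V: 1 + 3 = 4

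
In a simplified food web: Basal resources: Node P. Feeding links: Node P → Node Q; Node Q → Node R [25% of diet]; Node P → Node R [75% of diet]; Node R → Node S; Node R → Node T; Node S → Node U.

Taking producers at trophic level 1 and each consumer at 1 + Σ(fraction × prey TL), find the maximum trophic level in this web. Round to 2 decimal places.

Node Q: 1 + 1 = 2
Node R: 1 + (0.25×2 + 0.75×1) = 2.25
Node S: 1 + 2.25 = 3.25
Node T: 1 + 2.25 = 3.25
Node U: 1 + 3.25 = 4.25

4.25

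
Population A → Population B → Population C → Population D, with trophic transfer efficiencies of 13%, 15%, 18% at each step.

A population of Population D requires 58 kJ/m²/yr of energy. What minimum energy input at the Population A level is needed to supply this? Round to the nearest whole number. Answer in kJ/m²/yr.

Cumulative transfer efficiency: 0.13 × 0.15 × 0.18 = 0.00351
Population A energy = 58 / 0.00351 = 16524 kJ/m²/yr

16524 kJ/m²/yr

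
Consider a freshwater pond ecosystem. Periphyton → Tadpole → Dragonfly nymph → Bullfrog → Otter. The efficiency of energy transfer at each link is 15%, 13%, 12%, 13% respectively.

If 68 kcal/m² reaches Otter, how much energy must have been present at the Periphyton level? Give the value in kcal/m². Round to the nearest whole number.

223537 kcal/m²

Cumulative transfer efficiency: 0.15 × 0.13 × 0.12 × 0.13 = 0.0003042
Periphyton energy = 68 / 0.0003042 = 223537 kcal/m²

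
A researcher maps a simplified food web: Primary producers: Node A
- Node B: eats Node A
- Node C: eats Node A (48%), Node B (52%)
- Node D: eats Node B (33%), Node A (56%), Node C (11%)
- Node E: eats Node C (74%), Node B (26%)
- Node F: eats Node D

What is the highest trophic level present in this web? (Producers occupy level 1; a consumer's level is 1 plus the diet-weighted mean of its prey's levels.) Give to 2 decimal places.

3.50

Node B: 1 + 1 = 2
Node C: 1 + (0.48×1 + 0.52×2) = 2.52
Node D: 1 + (0.33×2 + 0.56×1 + 0.11×2.52) = 2.4972
Node E: 1 + (0.74×2.52 + 0.26×2) = 3.3848
Node F: 1 + 2.4972 = 3.4972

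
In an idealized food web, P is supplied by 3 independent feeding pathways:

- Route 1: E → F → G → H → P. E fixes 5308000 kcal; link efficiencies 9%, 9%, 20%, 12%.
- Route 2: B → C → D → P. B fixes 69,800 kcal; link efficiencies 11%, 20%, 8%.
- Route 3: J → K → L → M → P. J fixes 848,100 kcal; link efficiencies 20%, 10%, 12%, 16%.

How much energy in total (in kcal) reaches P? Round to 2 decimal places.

1480.39 kcal

Route 1: 5308000 × 0.09 × 0.09 × 0.2 × 0.12 = 1031.8752 kcal
Route 2: 69800 × 0.11 × 0.2 × 0.08 = 122.848 kcal
Route 3: 848100 × 0.2 × 0.1 × 0.12 × 0.16 = 325.6704 kcal
Total at P: 1031.8752 + 122.848 + 325.6704 = 1480.3936 kcal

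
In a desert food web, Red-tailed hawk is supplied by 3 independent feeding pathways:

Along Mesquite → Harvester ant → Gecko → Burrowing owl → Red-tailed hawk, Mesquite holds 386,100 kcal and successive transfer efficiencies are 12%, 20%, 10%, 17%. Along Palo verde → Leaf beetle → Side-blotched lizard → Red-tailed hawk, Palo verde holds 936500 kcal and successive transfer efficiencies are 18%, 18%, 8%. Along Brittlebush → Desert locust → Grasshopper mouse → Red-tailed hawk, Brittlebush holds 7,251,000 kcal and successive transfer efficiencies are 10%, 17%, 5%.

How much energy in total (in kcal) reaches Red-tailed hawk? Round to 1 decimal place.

8748.3 kcal

Via Mesquite: 386100 × 0.12 × 0.2 × 0.1 × 0.17 = 157.5288 kcal
Via Palo verde: 936500 × 0.18 × 0.18 × 0.08 = 2427.408 kcal
Via Brittlebush: 7251000 × 0.1 × 0.17 × 0.05 = 6163.35 kcal
Total at Red-tailed hawk: 157.5288 + 2427.408 + 6163.35 = 8748.2868 kcal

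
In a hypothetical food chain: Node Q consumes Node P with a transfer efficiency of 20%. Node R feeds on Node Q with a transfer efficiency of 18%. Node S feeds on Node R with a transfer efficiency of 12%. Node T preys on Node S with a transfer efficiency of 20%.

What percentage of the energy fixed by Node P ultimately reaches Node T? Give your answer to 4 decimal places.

Product of link efficiencies: 0.2 × 0.18 × 0.12 × 0.2 = 0.000864
As a percentage: 0.000864 × 100 = 0.0864%

0.0864%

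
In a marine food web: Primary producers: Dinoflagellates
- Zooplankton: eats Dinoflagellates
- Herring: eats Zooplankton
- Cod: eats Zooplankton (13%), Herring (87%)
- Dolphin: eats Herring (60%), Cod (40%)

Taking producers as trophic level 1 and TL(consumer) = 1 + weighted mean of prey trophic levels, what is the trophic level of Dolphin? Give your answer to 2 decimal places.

4.35

Zooplankton: 1 + 1 = 2
Herring: 1 + 2 = 3
Cod: 1 + (0.13×2 + 0.87×3) = 3.87
Dolphin: 1 + (0.6×3 + 0.4×3.87) = 4.348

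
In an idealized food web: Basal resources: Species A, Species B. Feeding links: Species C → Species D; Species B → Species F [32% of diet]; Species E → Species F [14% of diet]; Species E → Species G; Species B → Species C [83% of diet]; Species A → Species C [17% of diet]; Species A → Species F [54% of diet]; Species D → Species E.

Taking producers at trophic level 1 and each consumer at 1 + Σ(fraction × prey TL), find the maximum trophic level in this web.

5

Species C: 1 + (0.17×1 + 0.83×1) = 2
Species D: 1 + 2 = 3
Species E: 1 + 3 = 4
Species F: 1 + (0.54×1 + 0.14×4 + 0.32×1) = 2.42
Species G: 1 + 4 = 5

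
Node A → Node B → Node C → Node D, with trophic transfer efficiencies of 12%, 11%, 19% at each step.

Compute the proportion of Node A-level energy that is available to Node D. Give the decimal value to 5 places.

0.00251

Product of link efficiencies: 0.12 × 0.11 × 0.19 = 0.002508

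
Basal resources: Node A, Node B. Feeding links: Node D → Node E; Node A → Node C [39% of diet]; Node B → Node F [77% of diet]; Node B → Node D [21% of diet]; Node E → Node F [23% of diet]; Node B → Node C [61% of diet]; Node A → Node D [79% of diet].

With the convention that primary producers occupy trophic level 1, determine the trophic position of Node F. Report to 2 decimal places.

Node C: 1 + (0.61×1 + 0.39×1) = 2
Node D: 1 + (0.79×1 + 0.21×1) = 2
Node E: 1 + 2 = 3
Node F: 1 + (0.23×3 + 0.77×1) = 2.46

2.46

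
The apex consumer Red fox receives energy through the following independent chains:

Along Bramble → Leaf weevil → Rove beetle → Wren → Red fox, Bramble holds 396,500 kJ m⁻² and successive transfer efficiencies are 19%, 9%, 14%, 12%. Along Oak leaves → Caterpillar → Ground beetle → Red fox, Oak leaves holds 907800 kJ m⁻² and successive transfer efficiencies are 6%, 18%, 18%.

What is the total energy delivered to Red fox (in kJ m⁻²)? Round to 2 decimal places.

Via Bramble: 396500 × 0.19 × 0.09 × 0.14 × 0.12 = 113.90652 kJ m⁻²
Via Oak leaves: 907800 × 0.06 × 0.18 × 0.18 = 1764.7632 kJ m⁻²
Total at Red fox: 113.90652 + 1764.7632 = 1878.66972 kJ m⁻²

1878.67 kJ m⁻²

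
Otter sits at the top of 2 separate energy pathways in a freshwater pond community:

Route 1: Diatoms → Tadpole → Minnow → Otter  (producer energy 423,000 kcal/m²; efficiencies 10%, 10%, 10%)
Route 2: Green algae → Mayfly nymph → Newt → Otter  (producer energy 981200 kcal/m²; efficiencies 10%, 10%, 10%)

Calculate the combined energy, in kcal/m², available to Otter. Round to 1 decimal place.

Route 1: 423000 × 0.1 × 0.1 × 0.1 = 423 kcal/m²
Route 2: 981200 × 0.1 × 0.1 × 0.1 = 981.2 kcal/m²
Total at Otter: 423 + 981.2 = 1404.2 kcal/m²

1404.2 kcal/m²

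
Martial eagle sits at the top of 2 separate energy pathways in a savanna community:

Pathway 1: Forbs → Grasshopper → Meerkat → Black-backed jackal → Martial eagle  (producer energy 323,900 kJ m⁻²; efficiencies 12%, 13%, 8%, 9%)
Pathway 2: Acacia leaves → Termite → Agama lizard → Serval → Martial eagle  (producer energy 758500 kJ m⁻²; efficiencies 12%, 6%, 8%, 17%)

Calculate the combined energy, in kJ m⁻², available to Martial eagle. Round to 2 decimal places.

Pathway 1: 323900 × 0.12 × 0.13 × 0.08 × 0.09 = 36.380448 kJ m⁻²
Pathway 2: 758500 × 0.12 × 0.06 × 0.08 × 0.17 = 74.27232 kJ m⁻²
Total at Martial eagle: 36.380448 + 74.27232 = 110.652768 kJ m⁻²

110.65 kJ m⁻²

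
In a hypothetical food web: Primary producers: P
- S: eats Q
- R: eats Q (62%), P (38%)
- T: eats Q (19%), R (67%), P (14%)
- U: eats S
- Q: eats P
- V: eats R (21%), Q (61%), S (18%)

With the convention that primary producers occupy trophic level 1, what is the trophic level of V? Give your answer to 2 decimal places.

3.31

Q: 1 + 1 = 2
R: 1 + (0.62×2 + 0.38×1) = 2.62
S: 1 + 2 = 3
T: 1 + (0.19×2 + 0.67×2.62 + 0.14×1) = 3.2754
U: 1 + 3 = 4
V: 1 + (0.21×2.62 + 0.61×2 + 0.18×3) = 3.3102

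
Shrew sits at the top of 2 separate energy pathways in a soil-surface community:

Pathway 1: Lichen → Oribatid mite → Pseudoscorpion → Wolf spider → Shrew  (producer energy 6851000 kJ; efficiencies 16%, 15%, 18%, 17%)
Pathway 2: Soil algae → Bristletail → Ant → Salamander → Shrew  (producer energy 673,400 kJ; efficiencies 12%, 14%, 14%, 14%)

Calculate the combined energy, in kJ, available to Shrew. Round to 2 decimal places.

5253.11 kJ

Pathway 1: 6851000 × 0.16 × 0.15 × 0.18 × 0.17 = 5031.3744 kJ
Pathway 2: 673400 × 0.12 × 0.14 × 0.14 × 0.14 = 221.737152 kJ
Total at Shrew: 5031.3744 + 221.737152 = 5253.111552 kJ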